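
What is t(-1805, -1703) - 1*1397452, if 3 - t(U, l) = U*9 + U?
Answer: -1379399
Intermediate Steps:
t(U, l) = 3 - 10*U (t(U, l) = 3 - (U*9 + U) = 3 - (9*U + U) = 3 - 10*U)
t(-1805, -1703) - 1*1397452 = (3 - 10*(-1805)) - 1*1397452 = (3 + 18050) - 1397452 = 18053 - 1397452 = -1379399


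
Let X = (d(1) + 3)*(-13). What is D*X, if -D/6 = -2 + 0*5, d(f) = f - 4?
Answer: 0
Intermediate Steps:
d(f) = -4 + f
X = 0 (X = ((-4 + 1) + 3)*(-13) = (-3 + 3)*(-13) = 0*(-13) = 0)
D = 12 (D = -6*(-2 + 0*5) = -6*(-2 + 0) = -6*(-2) = 12)
D*X = 12*0 = 0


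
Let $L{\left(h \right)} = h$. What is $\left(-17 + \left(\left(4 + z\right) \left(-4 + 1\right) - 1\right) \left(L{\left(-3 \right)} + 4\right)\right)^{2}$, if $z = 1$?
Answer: $1089$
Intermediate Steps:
$\left(-17 + \left(\left(4 + z\right) \left(-4 + 1\right) - 1\right) \left(L{\left(-3 \right)} + 4\right)\right)^{2} = \left(-17 + \left(\left(4 + 1\right) \left(-4 + 1\right) - 1\right) \left(-3 + 4\right)\right)^{2} = \left(-17 + \left(5 \left(-3\right) - 1\right) 1\right)^{2} = \left(-17 + \left(-15 - 1\right) 1\right)^{2} = \left(-17 - 16\right)^{2} = \left(-33\right)^{2} = 1089$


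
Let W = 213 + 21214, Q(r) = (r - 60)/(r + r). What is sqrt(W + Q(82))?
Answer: 15*sqrt(640338)/82 ≈ 146.38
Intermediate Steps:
Q(r) = (-60 + r)/(2*r) (Q(r) = (-60 + r)/((2*r)) = (-60 + r)*(1/(2*r)) = (-60 + r)/(2*r))
W = 21427
sqrt(W + Q(82)) = sqrt(21427 + (1/2)*(-60 + 82)/82) = sqrt(21427 + (1/2)*(1/82)*22) = sqrt(21427 + 11/82) = sqrt(1757025/82) = 15*sqrt(640338)/82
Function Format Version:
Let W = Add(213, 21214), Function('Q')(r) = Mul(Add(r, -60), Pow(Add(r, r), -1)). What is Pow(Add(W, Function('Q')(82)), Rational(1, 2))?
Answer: Mul(Rational(15, 82), Pow(640338, Rational(1, 2))) ≈ 146.38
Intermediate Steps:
Function('Q')(r) = Mul(Rational(1, 2), Pow(r, -1), Add(-60, r)) (Function('Q')(r) = Mul(Add(-60, r), Pow(Mul(2, r), -1)) = Mul(Add(-60, r), Mul(Rational(1, 2), Pow(r, -1))) = Mul(Rational(1, 2), Pow(r, -1), Add(-60, r)))
W = 21427
Pow(Add(W, Function('Q')(82)), Rational(1, 2)) = Pow(Add(21427, Mul(Rational(1, 2), Pow(82, -1), Add(-60, 82))), Rational(1, 2)) = Pow(Add(21427, Mul(Rational(1, 2), Rational(1, 82), 22)), Rational(1, 2)) = Pow(Add(21427, Rational(11, 82)), Rational(1, 2)) = Pow(Rational(1757025, 82), Rational(1, 2)) = Mul(Rational(15, 82), Pow(640338, Rational(1, 2)))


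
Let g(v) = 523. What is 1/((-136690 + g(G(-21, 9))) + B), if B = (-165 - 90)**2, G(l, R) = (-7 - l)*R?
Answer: -1/71142 ≈ -1.4056e-5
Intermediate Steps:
G(l, R) = R*(-7 - l)
B = 65025 (B = (-255)**2 = 65025)
1/((-136690 + g(G(-21, 9))) + B) = 1/((-136690 + 523) + 65025) = 1/(-136167 + 65025) = 1/(-71142) = -1/71142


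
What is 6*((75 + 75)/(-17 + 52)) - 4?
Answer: 152/7 ≈ 21.714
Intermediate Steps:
6*((75 + 75)/(-17 + 52)) - 4 = 6*(150/35) - 4 = 6*(150*(1/35)) - 4 = 6*(30/7) - 4 = 180/7 - 4 = 152/7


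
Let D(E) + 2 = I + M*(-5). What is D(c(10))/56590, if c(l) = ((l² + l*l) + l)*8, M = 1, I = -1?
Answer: -4/28295 ≈ -0.00014137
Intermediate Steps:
c(l) = 8*l + 16*l² (c(l) = ((l² + l²) + l)*8 = (2*l² + l)*8 = (l + 2*l²)*8 = 8*l + 16*l²)
D(E) = -8 (D(E) = -2 + (-1 + 1*(-5)) = -2 + (-1 - 5) = -2 - 6 = -8)
D(c(10))/56590 = -8/56590 = -8*1/56590 = -4/28295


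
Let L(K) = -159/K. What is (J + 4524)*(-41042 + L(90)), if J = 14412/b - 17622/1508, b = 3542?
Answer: -2475300339362489/13353340 ≈ -1.8537e+8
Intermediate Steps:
J = -10170957/1335334 (J = 14412/3542 - 17622/1508 = 14412*(1/3542) - 17622*1/1508 = 7206/1771 - 8811/754 = -10170957/1335334 ≈ -7.6168)
(J + 4524)*(-41042 + L(90)) = (-10170957/1335334 + 4524)*(-41042 - 159/90) = 6030880059*(-41042 - 159*1/90)/1335334 = 6030880059*(-41042 - 53/30)/1335334 = (6030880059/1335334)*(-1231313/30) = -2475300339362489/13353340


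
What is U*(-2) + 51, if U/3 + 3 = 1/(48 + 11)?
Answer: 4065/59 ≈ 68.898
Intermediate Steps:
U = -528/59 (U = -9 + 3/(48 + 11) = -9 + 3/59 = -528/59 ≈ -8.9492)
U*(-2) + 51 = -528/59*(-2) + 51 = 1056/59 + 51 = 4065/59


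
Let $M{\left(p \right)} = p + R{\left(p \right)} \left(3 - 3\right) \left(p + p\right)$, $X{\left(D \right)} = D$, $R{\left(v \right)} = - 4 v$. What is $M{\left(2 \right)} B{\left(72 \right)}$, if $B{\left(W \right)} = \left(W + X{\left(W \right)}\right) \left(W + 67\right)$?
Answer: $40032$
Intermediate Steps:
$B{\left(W \right)} = 2 W \left(67 + W\right)$ ($B{\left(W \right)} = \left(W + W\right) \left(W + 67\right) = 2 W \left(67 + W\right)$)
$M{\left(p \right)} = p$ ($M{\left(p \right)} = p + - 4 p \left(3 - 3\right) \left(p + p\right) = p + - 4 p 0 \cdot 2 p = p + - 4 p 0 = p + 0 = p$)
$M{\left(2 \right)} B{\left(72 \right)} = 2 \cdot 2 \cdot 72 \left(67 + 72\right) = 2 \cdot 2 \cdot 72 \cdot 139 = 2 \cdot 20016 = 40032$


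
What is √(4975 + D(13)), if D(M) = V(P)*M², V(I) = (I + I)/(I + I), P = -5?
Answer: 2*√1286 ≈ 71.722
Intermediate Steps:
V(I) = 1 (V(I) = (2*I)/((2*I)) = (2*I)*(1/(2*I)) = 1)
D(M) = M² (D(M) = 1*M² = M²)
√(4975 + D(13)) = √(4975 + 13²) = √(4975 + 169) = √5144 = 2*√1286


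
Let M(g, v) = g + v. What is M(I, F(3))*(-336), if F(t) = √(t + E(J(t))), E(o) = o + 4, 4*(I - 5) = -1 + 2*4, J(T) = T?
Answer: -2268 - 336*√10 ≈ -3330.5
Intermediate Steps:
I = 27/4 (I = 5 + (-1 + 2*4)/4 = 5 + (-1 + 8)/4 = 5 + (¼)*7 = 5 + 7/4 = 27/4 ≈ 6.7500)
E(o) = 4 + o
F(t) = √(4 + 2*t) (F(t) = √(t + (4 + t)) = √(4 + 2*t))
M(I, F(3))*(-336) = (27/4 + √(4 + 2*3))*(-336) = (27/4 + √(4 + 6))*(-336) = (27/4 + √10)*(-336) = -2268 - 336*√10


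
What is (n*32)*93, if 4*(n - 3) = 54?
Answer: 49104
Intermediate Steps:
n = 33/2 (n = 3 + (¼)*54 = 3 + 27/2 = 33/2 ≈ 16.500)
(n*32)*93 = ((33/2)*32)*93 = 528*93 = 49104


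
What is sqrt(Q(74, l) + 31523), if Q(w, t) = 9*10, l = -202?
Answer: sqrt(31613) ≈ 177.80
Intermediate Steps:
Q(w, t) = 90
sqrt(Q(74, l) + 31523) = sqrt(90 + 31523) = sqrt(31613)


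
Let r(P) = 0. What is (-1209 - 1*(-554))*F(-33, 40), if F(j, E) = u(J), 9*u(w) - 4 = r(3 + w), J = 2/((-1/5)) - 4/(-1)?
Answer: -2620/9 ≈ -291.11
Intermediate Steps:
J = -6 (J = 2/((-1*⅕)) - 4*(-1) = 2/(-⅕) + 4 = 2*(-5) + 4 = -10 + 4 = -6)
u(w) = 4/9 (u(w) = 4/9 + (⅑)*0 = 4/9 + 0 = 4/9)
F(j, E) = 4/9
(-1209 - 1*(-554))*F(-33, 40) = (-1209 - 1*(-554))*(4/9) = (-1209 + 554)*(4/9) = -655*4/9 = -2620/9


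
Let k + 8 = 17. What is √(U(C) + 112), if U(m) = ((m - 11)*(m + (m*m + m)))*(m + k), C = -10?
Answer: 16*√7 ≈ 42.332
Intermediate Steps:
k = 9 (k = -8 + 17 = 9)
U(m) = (-11 + m)*(9 + m)*(m² + 2*m) (U(m) = ((m - 11)*(m + (m*m + m)))*(m + 9) = ((-11 + m)*(m + (m² + m)))*(9 + m) = ((-11 + m)*(m + (m + m²)))*(9 + m) = ((-11 + m)*(m² + 2*m))*(9 + m) = (-11 + m)*(9 + m)*(m² + 2*m))
√(U(C) + 112) = √(-10*(-198 + (-10)³ - 103*(-10)) + 112) = √(-10*(-198 - 1000 + 1030) + 112) = √(-10*(-168) + 112) = √(1680 + 112) = √1792 = 16*√7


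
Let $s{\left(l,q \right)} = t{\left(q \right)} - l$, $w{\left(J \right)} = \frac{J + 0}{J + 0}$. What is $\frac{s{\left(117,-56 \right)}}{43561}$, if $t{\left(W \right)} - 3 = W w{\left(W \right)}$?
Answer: $- \frac{170}{43561} \approx -0.0039026$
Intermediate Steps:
$w{\left(J \right)} = 1$ ($w{\left(J \right)} = \frac{J}{J} = 1$)
$t{\left(W \right)} = 3 + W$ ($t{\left(W \right)} = 3 + W 1 = 3 + W$)
$s{\left(l,q \right)} = 3 + q - l$ ($s{\left(l,q \right)} = \left(3 + q\right) - l = 3 + q - l$)
$\frac{s{\left(117,-56 \right)}}{43561} = \frac{3 - 56 - 117}{43561} = \left(3 - 56 - 117\right) \frac{1}{43561} = \left(-170\right) \frac{1}{43561} = - \frac{170}{43561}$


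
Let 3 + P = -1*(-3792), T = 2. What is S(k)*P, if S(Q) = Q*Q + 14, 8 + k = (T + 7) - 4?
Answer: 87147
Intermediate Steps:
k = -3 (k = -8 + ((2 + 7) - 4) = -8 + (9 - 4) = -8 + 5 = -3)
S(Q) = 14 + Q² (S(Q) = Q² + 14 = 14 + Q²)
P = 3789 (P = -3 - 1*(-3792) = -3 + 3792 = 3789)
S(k)*P = (14 + (-3)²)*3789 = (14 + 9)*3789 = 23*3789 = 87147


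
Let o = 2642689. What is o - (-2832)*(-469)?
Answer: 1314481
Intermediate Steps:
o - (-2832)*(-469) = 2642689 - (-2832)*(-469) = 2642689 - 1*1328208 = 2642689 - 1328208 = 1314481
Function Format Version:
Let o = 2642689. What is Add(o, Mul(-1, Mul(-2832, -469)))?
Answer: 1314481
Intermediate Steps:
Add(o, Mul(-1, Mul(-2832, -469))) = Add(2642689, Mul(-1, Mul(-2832, -469))) = Add(2642689, Mul(-1, 1328208)) = Add(2642689, -1328208) = 1314481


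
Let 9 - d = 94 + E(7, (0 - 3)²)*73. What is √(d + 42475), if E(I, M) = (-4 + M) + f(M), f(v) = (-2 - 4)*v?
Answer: √45967 ≈ 214.40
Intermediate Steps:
f(v) = -6*v
E(I, M) = -4 - 5*M (E(I, M) = (-4 + M) - 6*M = -4 - 5*M)
d = 3492 (d = 9 - (94 + (-4 - 5*(0 - 3)²)*73) = 9 - (94 + (-4 - 5*(-3)²)*73) = 9 - (94 + (-4 - 5*9)*73) = 9 - (94 + (-4 - 45)*73) = 9 - (94 - 49*73) = 9 - (94 - 3577) = 9 - 1*(-3483) = 9 + 3483 = 3492)
√(d + 42475) = √(3492 + 42475) = √45967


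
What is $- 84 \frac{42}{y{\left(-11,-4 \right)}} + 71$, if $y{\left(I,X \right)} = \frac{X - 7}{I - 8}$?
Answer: $- \frac{66251}{11} \approx -6022.8$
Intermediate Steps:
$y{\left(I,X \right)} = \frac{-7 + X}{-8 + I}$
$- 84 \frac{42}{y{\left(-11,-4 \right)}} + 71 = - 84 \frac{42}{\frac{1}{-8 - 11} \left(-7 - 4\right)} + 71 = - 84 \frac{42}{\frac{1}{-19} \left(-11\right)} + 71 = - 84 \frac{42}{\left(- \frac{1}{19}\right) \left(-11\right)} + 71 = - 84 \frac{42}{\frac{11}{19}} + 71 = - 84 \cdot 42 \cdot \frac{19}{11} + 71 = \left(-84\right) \frac{798}{11} + 71 = - \frac{67032}{11} + 71 = - \frac{66251}{11}$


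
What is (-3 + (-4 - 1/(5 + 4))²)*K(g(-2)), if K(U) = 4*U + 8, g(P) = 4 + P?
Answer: 18016/81 ≈ 222.42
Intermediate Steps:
K(U) = 8 + 4*U
(-3 + (-4 - 1/(5 + 4))²)*K(g(-2)) = (-3 + (-4 - 1/(5 + 4))²)*(8 + 4*(4 - 2)) = (-3 + (-4 - 1/9)²)*(8 + 4*2) = (-3 + (-4 + (⅑)*(-1))²)*(8 + 8) = (-3 + (-4 - ⅑)²)*16 = (-3 + (-37/9)²)*16 = (-3 + 1369/81)*16 = (1126/81)*16 = 18016/81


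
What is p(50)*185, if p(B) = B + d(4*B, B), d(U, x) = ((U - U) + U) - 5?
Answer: 45325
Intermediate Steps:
d(U, x) = -5 + U (d(U, x) = (0 + U) - 5 = U - 5 = -5 + U)
p(B) = -5 + 5*B (p(B) = B + (-5 + 4*B) = -5 + 5*B)
p(50)*185 = (-5 + 5*50)*185 = (-5 + 250)*185 = 245*185 = 45325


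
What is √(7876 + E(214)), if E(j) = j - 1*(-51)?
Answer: √8141 ≈ 90.228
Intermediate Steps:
E(j) = 51 + j (E(j) = j + 51 = 51 + j)
√(7876 + E(214)) = √(7876 + (51 + 214)) = √(7876 + 265) = √8141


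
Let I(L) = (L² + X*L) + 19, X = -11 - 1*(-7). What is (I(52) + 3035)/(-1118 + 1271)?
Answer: 1850/51 ≈ 36.275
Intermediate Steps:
X = -4 (X = -11 + 7 = -4)
I(L) = 19 + L² - 4*L (I(L) = (L² - 4*L) + 19 = 19 + L² - 4*L)
(I(52) + 3035)/(-1118 + 1271) = ((19 + 52² - 4*52) + 3035)/(-1118 + 1271) = ((19 + 2704 - 208) + 3035)/153 = (2515 + 3035)*(1/153) = 5550*(1/153) = 1850/51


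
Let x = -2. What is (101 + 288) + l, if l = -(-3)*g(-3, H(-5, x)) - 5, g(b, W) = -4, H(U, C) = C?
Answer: 372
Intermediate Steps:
l = -17 (l = -(-3)*(-4) - 5 = -3*4 - 5 = -12 - 5 = -17)
(101 + 288) + l = (101 + 288) - 17 = 389 - 17 = 372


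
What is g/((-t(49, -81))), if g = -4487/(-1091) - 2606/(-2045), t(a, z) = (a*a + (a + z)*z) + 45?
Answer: -12019061/11240256610 ≈ -0.0010693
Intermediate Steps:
t(a, z) = 45 + a**2 + z*(a + z) (t(a, z) = (a**2 + z*(a + z)) + 45 = 45 + a**2 + z*(a + z))
g = 12019061/2231095 (g = -4487*(-1/1091) - 2606*(-1/2045) = 4487/1091 + 2606/2045 = 12019061/2231095 ≈ 5.3871)
g/((-t(49, -81))) = 12019061/(2231095*((-(45 + 49**2 + (-81)**2 + 49*(-81))))) = 12019061/(2231095*((-(45 + 2401 + 6561 - 3969)))) = 12019061/(2231095*((-1*5038))) = (12019061/2231095)/(-5038) = (12019061/2231095)*(-1/5038) = -12019061/11240256610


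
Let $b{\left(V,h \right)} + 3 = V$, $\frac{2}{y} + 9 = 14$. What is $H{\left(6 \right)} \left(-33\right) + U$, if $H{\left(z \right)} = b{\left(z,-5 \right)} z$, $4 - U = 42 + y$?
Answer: $- \frac{3162}{5} \approx -632.4$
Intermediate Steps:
$y = \frac{2}{5}$ ($y = \frac{2}{-9 + 14} = \frac{2}{5} \approx 0.4$)
$b{\left(V,h \right)} = -3 + V$
$U = - \frac{192}{5}$ ($U = 4 - \left(42 + \frac{2}{5}\right) = 4 - \frac{212}{5} = - \frac{192}{5} \approx -38.4$)
$H{\left(z \right)} = z \left(-3 + z\right)$ ($H{\left(z \right)} = \left(-3 + z\right) z = z \left(-3 + z\right)$)
$H{\left(6 \right)} \left(-33\right) + U = 6 \left(-3 + 6\right) \left(-33\right) - \frac{192}{5} = 6 \cdot 3 \left(-33\right) - \frac{192}{5} = 18 \left(-33\right) - \frac{192}{5} = -594 - \frac{192}{5} = - \frac{3162}{5}$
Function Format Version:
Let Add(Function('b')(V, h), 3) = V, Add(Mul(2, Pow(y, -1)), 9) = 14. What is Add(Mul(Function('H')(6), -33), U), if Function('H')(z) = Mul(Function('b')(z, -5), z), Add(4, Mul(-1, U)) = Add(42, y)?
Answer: Rational(-3162, 5) ≈ -632.40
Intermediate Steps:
y = Rational(2, 5) (y = Mul(2, Pow(Add(-9, 14), -1)) = Mul(2, Pow(5, -1)) = Mul(2, Rational(1, 5)) = Rational(2, 5) ≈ 0.40000)
Function('b')(V, h) = Add(-3, V)
U = Rational(-192, 5) (U = Add(4, Mul(-1, Add(42, Rational(2, 5)))) = Add(4, Mul(-1, Rational(212, 5))) = Add(4, Rational(-212, 5)) = Rational(-192, 5) ≈ -38.400)
Function('H')(z) = Mul(z, Add(-3, z)) (Function('H')(z) = Mul(Add(-3, z), z) = Mul(z, Add(-3, z)))
Add(Mul(Function('H')(6), -33), U) = Add(Mul(Mul(6, Add(-3, 6)), -33), Rational(-192, 5)) = Add(Mul(Mul(6, 3), -33), Rational(-192, 5)) = Add(Mul(18, -33), Rational(-192, 5)) = Add(-594, Rational(-192, 5)) = Rational(-3162, 5)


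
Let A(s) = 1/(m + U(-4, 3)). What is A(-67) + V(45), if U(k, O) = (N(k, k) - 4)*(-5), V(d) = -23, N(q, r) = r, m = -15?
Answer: -574/25 ≈ -22.960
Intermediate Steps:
U(k, O) = 20 - 5*k (U(k, O) = (k - 4)*(-5) = (-4 + k)*(-5) = 20 - 5*k)
A(s) = 1/25 (A(s) = 1/(-15 + (20 - 5*(-4))) = 1/(-15 + (20 + 20)) = 1/(-15 + 40) = 1/25)
A(-67) + V(45) = 1/25 - 23 = -574/25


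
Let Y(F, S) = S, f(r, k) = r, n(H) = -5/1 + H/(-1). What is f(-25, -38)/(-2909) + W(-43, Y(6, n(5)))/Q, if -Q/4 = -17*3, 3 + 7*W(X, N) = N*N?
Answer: 317873/4154052 ≈ 0.076521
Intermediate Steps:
n(H) = -5 - H (n(H) = -5*1 + H*(-1) = -5 - H)
W(X, N) = -3/7 + N²/7 (W(X, N) = -3/7 + (N*N)/7 = -3/7 + N²/7)
Q = 204 (Q = -(-68)*3 = -4*(-51) = 204)
f(-25, -38)/(-2909) + W(-43, Y(6, n(5)))/Q = -25/(-2909) + (-3/7 + (-5 - 1*5)²/7)/204 = -25*(-1/2909) + (-3/7 + (-5 - 5)²/7)*(1/204) = 25/2909 + (-3/7 + (⅐)*(-10)²)*(1/204) = 25/2909 + (-3/7 + (⅐)*100)*(1/204) = 25/2909 + (-3/7 + 100/7)*(1/204) = 25/2909 + (97/7)*(1/204) = 25/2909 + 97/1428 = 317873/4154052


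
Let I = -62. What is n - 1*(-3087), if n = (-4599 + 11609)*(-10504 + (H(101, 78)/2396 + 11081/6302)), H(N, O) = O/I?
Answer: -8614870463385669/117021838 ≈ -7.3618e+7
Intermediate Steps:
H(N, O) = -O/62 (H(N, O) = O/(-62) = O*(-1/62) = -O/62)
n = -8615231709799575/117021838 (n = (-4599 + 11609)*(-10504 + (-1/62*78/2396 + 11081/6302)) = 7010*(-10504 + (-39/31*1/2396 + 11081*(1/6302))) = 7010*(-10504 + (-39/74276 + 11081/6302)) = 7010*(-10504 + 411403289/234043676) = 7010*(-2457983369415/234043676) = -8615231709799575/117021838 ≈ -7.3621e+7)
n - 1*(-3087) = -8615231709799575/117021838 - 1*(-3087) = -8615231709799575/117021838 + 3087 = -8614870463385669/117021838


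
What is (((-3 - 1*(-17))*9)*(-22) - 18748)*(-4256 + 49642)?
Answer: -976706720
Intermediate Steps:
(((-3 - 1*(-17))*9)*(-22) - 18748)*(-4256 + 49642) = (((-3 + 17)*9)*(-22) - 18748)*45386 = ((14*9)*(-22) - 18748)*45386 = (126*(-22) - 18748)*45386 = (-2772 - 18748)*45386 = -21520*45386 = -976706720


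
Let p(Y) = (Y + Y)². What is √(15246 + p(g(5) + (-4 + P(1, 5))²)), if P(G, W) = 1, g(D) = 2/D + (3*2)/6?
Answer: √391966/5 ≈ 125.21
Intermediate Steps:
g(D) = 1 + 2/D (g(D) = 2/D + 6*(⅙) = 2/D + 1 = 1 + 2/D)
p(Y) = 4*Y² (p(Y) = (2*Y)² = 4*Y²)
√(15246 + p(g(5) + (-4 + P(1, 5))²)) = √(15246 + 4*((2 + 5)/5 + (-4 + 1)²)²) = √(15246 + 4*((⅕)*7 + (-3)²)²) = √(15246 + 4*(7/5 + 9)²) = √(15246 + 4*(52/5)²) = √(15246 + 4*(2704/25)) = √(15246 + 10816/25) = √(391966/25) = √391966/5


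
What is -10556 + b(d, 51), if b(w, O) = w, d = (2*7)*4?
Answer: -10500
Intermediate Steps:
d = 56 (d = 14*4 = 56)
-10556 + b(d, 51) = -10556 + 56 = -10500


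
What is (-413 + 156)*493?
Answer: -126701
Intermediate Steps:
(-413 + 156)*493 = -257*493 = -126701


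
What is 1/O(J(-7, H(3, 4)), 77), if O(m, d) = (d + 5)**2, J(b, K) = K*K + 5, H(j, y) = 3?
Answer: 1/6724 ≈ 0.00014872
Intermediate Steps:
J(b, K) = 5 + K**2 (J(b, K) = K**2 + 5 = 5 + K**2)
O(m, d) = (5 + d)**2
1/O(J(-7, H(3, 4)), 77) = 1/((5 + 77)**2) = 1/(82**2) = 1/6724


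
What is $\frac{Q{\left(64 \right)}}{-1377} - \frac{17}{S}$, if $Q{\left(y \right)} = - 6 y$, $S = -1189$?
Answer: $\frac{159995}{545751} \approx 0.29316$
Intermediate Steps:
$\frac{Q{\left(64 \right)}}{-1377} - \frac{17}{S} = \frac{\left(-6\right) 64}{-1377} - \frac{17}{-1189} = \left(-384\right) \left(- \frac{1}{1377}\right) - - \frac{17}{1189} = \frac{128}{459} + \frac{17}{1189} = \frac{159995}{545751}$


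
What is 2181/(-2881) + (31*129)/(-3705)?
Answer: -6533908/3558035 ≈ -1.8364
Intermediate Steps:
2181/(-2881) + (31*129)/(-3705) = 2181*(-1/2881) + 3999*(-1/3705) = -2181/2881 - 1333/1235 = -6533908/3558035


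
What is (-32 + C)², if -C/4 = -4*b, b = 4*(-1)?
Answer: 9216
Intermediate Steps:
b = -4
C = -64 (C = -(-16)*(-4) = -4*16 = -64)
(-32 + C)² = (-32 - 64)² = (-96)² = 9216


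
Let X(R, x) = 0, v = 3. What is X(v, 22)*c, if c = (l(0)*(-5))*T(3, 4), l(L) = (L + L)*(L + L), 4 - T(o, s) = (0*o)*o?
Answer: 0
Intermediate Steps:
T(o, s) = 4 (T(o, s) = 4 - 0*o*o = 4 - 0*o = 4 - 1*0 = 4 + 0 = 4)
l(L) = 4*L**2 (l(L) = (2*L)*(2*L) = 4*L**2)
c = 0 (c = ((4*0**2)*(-5))*4 = ((4*0)*(-5))*4 = (0*(-5))*4 = 0*4 = 0)
X(v, 22)*c = 0*0 = 0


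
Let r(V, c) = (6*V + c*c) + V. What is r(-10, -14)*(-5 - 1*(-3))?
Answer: -252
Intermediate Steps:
r(V, c) = c² + 7*V (r(V, c) = (6*V + c²) + V = (c² + 6*V) + V = c² + 7*V)
r(-10, -14)*(-5 - 1*(-3)) = ((-14)² + 7*(-10))*(-5 - 1*(-3)) = (196 - 70)*(-5 + 3) = 126*(-2) = -252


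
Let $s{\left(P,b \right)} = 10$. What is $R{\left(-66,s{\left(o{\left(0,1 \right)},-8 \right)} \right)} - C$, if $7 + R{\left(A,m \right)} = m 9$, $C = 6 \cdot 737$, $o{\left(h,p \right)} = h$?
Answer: $-4339$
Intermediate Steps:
$C = 4422$
$R{\left(A,m \right)} = -7 + 9 m$ ($R{\left(A,m \right)} = -7 + m 9 = -7 + 9 m$)
$R{\left(-66,s{\left(o{\left(0,1 \right)},-8 \right)} \right)} - C = \left(-7 + 9 \cdot 10\right) - 4422 = \left(-7 + 90\right) - 4422 = 83 - 4422 = -4339$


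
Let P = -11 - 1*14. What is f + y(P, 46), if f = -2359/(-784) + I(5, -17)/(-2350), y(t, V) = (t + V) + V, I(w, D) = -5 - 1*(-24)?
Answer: 9212111/131600 ≈ 70.001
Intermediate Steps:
I(w, D) = 19 (I(w, D) = -5 + 24 = 19)
P = -25 (P = -11 - 14 = -25)
y(t, V) = t + 2*V (y(t, V) = (V + t) + V = t + 2*V)
f = 394911/131600 (f = -2359/(-784) + 19/(-2350) = -2359*(-1/784) + 19*(-1/2350) = 337/112 - 19/2350 = 394911/131600 ≈ 3.0008)
f + y(P, 46) = 394911/131600 + (-25 + 2*46) = 394911/131600 + (-25 + 92) = 394911/131600 + 67 = 9212111/131600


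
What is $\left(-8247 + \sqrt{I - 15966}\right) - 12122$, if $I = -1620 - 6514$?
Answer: $-20369 + 10 i \sqrt{241} \approx -20369.0 + 155.24 i$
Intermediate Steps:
$I = -8134$
$\left(-8247 + \sqrt{I - 15966}\right) - 12122 = \left(-8247 + \sqrt{-8134 - 15966}\right) - 12122 = \left(-8247 + \sqrt{-24100}\right) - 12122 = \left(-8247 + 10 i \sqrt{241}\right) - 12122 = -20369 + 10 i \sqrt{241}$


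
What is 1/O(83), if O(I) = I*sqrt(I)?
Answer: sqrt(83)/6889 ≈ 0.0013225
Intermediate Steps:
O(I) = I**(3/2)
1/O(83) = 1/(83**(3/2)) = 1/(83*sqrt(83)) = sqrt(83)/6889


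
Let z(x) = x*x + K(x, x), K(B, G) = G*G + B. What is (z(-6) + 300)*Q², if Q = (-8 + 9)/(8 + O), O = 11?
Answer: 366/361 ≈ 1.0139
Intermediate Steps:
K(B, G) = B + G² (K(B, G) = G² + B = B + G²)
Q = 1/19 (Q = (-8 + 9)/(8 + 11) = 1/19 ≈ 0.052632)
z(x) = x + 2*x² (z(x) = x*x + (x + x²) = x² + (x + x²) = x + 2*x²)
(z(-6) + 300)*Q² = (-6*(1 + 2*(-6)) + 300)*(1/19)² = (-6*(1 - 12) + 300)*(1/361) = (-6*(-11) + 300)*(1/361) = (66 + 300)*(1/361) = 366*(1/361) = 366/361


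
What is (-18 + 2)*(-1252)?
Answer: 20032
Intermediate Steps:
(-18 + 2)*(-1252) = -16*(-1252) = 20032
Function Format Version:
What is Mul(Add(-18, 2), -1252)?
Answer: 20032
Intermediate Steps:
Mul(Add(-18, 2), -1252) = Mul(-16, -1252) = 20032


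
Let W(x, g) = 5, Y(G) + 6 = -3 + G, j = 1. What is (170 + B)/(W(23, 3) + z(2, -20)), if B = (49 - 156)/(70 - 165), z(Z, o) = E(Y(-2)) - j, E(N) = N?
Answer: -16257/665 ≈ -24.447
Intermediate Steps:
Y(G) = -9 + G (Y(G) = -6 + (-3 + G) = -9 + G)
z(Z, o) = -12 (z(Z, o) = (-9 - 2) - 1*1 = -11 - 1 = -12)
B = 107/95 (B = -107/(-95) = -107*(-1/95) = 107/95 ≈ 1.1263)
(170 + B)/(W(23, 3) + z(2, -20)) = (170 + 107/95)/(5 - 12) = (16257/95)/(-7) = (16257/95)*(-⅐) = -16257/665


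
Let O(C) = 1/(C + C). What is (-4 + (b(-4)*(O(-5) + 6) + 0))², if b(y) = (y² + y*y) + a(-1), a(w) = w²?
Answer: 3636649/100 ≈ 36367.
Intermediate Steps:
O(C) = 1/(2*C)
b(y) = 1 + 2*y² (b(y) = (y² + y*y) + (-1)² = (y² + y²) + 1 = 2*y² + 1 = 1 + 2*y²)
(-4 + (b(-4)*(O(-5) + 6) + 0))² = (-4 + ((1 + 2*(-4)²)*((½)/(-5) + 6) + 0))² = (-4 + ((1 + 2*16)*((½)*(-⅕) + 6) + 0))² = (-4 + ((1 + 32)*(-⅒ + 6) + 0))² = (-4 + (33*(59/10) + 0))² = (-4 + (1947/10 + 0))² = (-4 + 1947/10)² = (1907/10)² = 3636649/100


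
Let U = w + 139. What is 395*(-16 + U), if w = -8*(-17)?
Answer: 102305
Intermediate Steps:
w = 136
U = 275 (U = 136 + 139 = 275)
395*(-16 + U) = 395*(-16 + 275) = 395*259 = 102305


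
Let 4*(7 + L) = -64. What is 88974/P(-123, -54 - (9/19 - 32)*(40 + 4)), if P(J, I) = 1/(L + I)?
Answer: 2214829782/19 ≈ 1.1657e+8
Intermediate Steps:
L = -23 (L = -7 + (¼)*(-64) = -7 - 16 = -23)
P(J, I) = 1/(-23 + I)
88974/P(-123, -54 - (9/19 - 32)*(40 + 4)) = 88974/(1/(-23 + (-54 - (9/19 - 32)*(40 + 4)))) = 88974/(1/(-23 + (-54 - (9*(1/19) - 32)*44))) = 88974/(1/(-23 + (-54 - (9/19 - 32)*44))) = 88974/(1/(-23 + (-54 - (-599)*44/19))) = 88974/(1/(-23 + (-54 - 1*(-26356/19)))) = 88974/(1/(-23 + (-54 + 26356/19))) = 88974/(1/(-23 + 25330/19)) = 88974/(1/(24893/19)) = 88974/(19/24893) = 88974*(24893/19) = 2214829782/19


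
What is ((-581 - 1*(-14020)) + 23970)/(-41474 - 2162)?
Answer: -37409/43636 ≈ -0.85730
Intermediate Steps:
((-581 - 1*(-14020)) + 23970)/(-41474 - 2162) = ((-581 + 14020) + 23970)/(-43636) = (13439 + 23970)*(-1/43636) = 37409*(-1/43636) = -37409/43636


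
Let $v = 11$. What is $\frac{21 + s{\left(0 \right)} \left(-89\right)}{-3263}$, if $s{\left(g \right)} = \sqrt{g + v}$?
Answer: $- \frac{21}{3263} + \frac{89 \sqrt{11}}{3263} \approx 0.084027$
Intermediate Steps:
$s{\left(g \right)} = \sqrt{11 + g}$ ($s{\left(g \right)} = \sqrt{g + 11} = \sqrt{11 + g}$)
$\frac{21 + s{\left(0 \right)} \left(-89\right)}{-3263} = \frac{21 + \sqrt{11 + 0} \left(-89\right)}{-3263} = \left(21 + \sqrt{11} \left(-89\right)\right) \left(- \frac{1}{3263}\right) = \left(21 - 89 \sqrt{11}\right) \left(- \frac{1}{3263}\right) = - \frac{21}{3263} + \frac{89 \sqrt{11}}{3263}$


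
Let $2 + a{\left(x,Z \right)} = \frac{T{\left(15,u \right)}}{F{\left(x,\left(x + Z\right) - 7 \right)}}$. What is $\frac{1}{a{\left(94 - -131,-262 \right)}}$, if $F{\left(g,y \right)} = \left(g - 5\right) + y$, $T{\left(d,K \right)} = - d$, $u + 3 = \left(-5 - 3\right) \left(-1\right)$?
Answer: $- \frac{176}{367} \approx -0.47956$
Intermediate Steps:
$u = 5$ ($u = -3 + \left(-5 - 3\right) \left(-1\right) = -3 - -8 = -3 + 8 = 5$)
$F{\left(g,y \right)} = -5 + g + y$ ($F{\left(g,y \right)} = \left(g - 5\right) + y = \left(-5 + g\right) + y = -5 + g + y$)
$a{\left(x,Z \right)} = -2 - \frac{15}{-12 + Z + 2 x}$ ($a{\left(x,Z \right)} = -2 + \frac{\left(-1\right) 15}{-5 + x - \left(7 - Z - x\right)} = -2 - \frac{15}{-5 + x - \left(7 - Z - x\right)} = -2 - \frac{15}{-5 + x + \left(-7 + Z + x\right)} = -2 - \frac{15}{-12 + Z + 2 x}$)
$\frac{1}{a{\left(94 - -131,-262 \right)}} = \frac{1}{\frac{1}{-12 - 262 + 2 \left(94 - -131\right)} \left(9 - 4 \left(94 - -131\right) - -524\right)} = \frac{1}{\frac{1}{-12 - 262 + 2 \left(94 + 131\right)} \left(9 - 4 \left(94 + 131\right) + 524\right)} = \frac{1}{\frac{1}{-12 - 262 + 2 \cdot 225} \left(9 - 900 + 524\right)} = \frac{1}{\frac{1}{-12 - 262 + 450} \left(9 - 900 + 524\right)} = \frac{1}{\frac{1}{176} \left(-367\right)} = \frac{1}{- \frac{367}{176}} = - \frac{176}{367}$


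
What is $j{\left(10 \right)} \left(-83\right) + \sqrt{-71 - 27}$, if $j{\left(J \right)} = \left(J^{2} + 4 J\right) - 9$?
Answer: $-10873 + 7 i \sqrt{2} \approx -10873.0 + 9.8995 i$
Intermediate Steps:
$j{\left(J \right)} = -9 + J^{2} + 4 J$
$j{\left(10 \right)} \left(-83\right) + \sqrt{-71 - 27} = \left(-9 + 10^{2} + 4 \cdot 10\right) \left(-83\right) + \sqrt{-71 - 27} = \left(-9 + 100 + 40\right) \left(-83\right) + \sqrt{-98} = 131 \left(-83\right) + 7 i \sqrt{2} = -10873 + 7 i \sqrt{2}$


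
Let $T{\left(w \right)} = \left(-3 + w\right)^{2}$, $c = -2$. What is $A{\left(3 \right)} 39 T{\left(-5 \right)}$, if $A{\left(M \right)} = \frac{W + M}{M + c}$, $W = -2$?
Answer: $2496$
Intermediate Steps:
$A{\left(M \right)} = 1$ ($A{\left(M \right)} = \frac{-2 + M}{M - 2} = \frac{-2 + M}{-2 + M} = 1$)
$A{\left(3 \right)} 39 T{\left(-5 \right)} = 1 \cdot 39 \left(-3 - 5\right)^{2} = 39 \left(-8\right)^{2} = 39 \cdot 64 = 2496$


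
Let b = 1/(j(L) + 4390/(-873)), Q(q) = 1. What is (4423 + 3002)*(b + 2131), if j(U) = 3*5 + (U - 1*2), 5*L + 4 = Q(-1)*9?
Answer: 11266333875/712 ≈ 1.5824e+7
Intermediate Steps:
L = 1 (L = -⅘ + (1*9)/5 = -⅘ + (⅕)*9 = -⅘ + 9/5 = 1)
j(U) = 13 + U (j(U) = 15 + (U - 2) = 15 + (-2 + U) = 13 + U)
b = 873/7832 (b = 1/((13 + 1) + 4390/(-873)) = 1/(14 + 4390*(-1/873)) = 1/(14 - 4390/873) = 1/(7832/873) = 873/7832 ≈ 0.11147)
(4423 + 3002)*(b + 2131) = (4423 + 3002)*(873/7832 + 2131) = 7425*(16690865/7832) = 11266333875/712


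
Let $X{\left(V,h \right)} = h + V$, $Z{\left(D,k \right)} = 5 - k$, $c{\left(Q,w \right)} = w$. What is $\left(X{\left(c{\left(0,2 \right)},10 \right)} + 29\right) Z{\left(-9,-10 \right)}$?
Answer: $615$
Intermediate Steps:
$X{\left(V,h \right)} = V + h$
$\left(X{\left(c{\left(0,2 \right)},10 \right)} + 29\right) Z{\left(-9,-10 \right)} = \left(\left(2 + 10\right) + 29\right) \left(5 - -10\right) = \left(12 + 29\right) \left(5 + 10\right) = 41 \cdot 15 = 615$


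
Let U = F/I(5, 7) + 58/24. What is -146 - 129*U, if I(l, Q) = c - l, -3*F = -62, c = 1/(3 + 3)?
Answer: 10885/116 ≈ 93.836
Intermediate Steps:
c = 1/6 ≈ 0.16667
F = 62/3 (F = -1/3*(-62) = 62/3 ≈ 20.667)
I(l, Q) = 1/6 - l
U = -647/348 (U = 62/(3*(1/6 - 1*5)) + 58/24 = 62/(3*(1/6 - 5)) + 58*(1/24) = 62/(3*(-29/6)) + 29/12 = (62/3)*(-6/29) + 29/12 = -124/29 + 29/12 = -647/348 ≈ -1.8592)
-146 - 129*U = -146 - 129*(-647/348) = -146 + 27821/116 = 10885/116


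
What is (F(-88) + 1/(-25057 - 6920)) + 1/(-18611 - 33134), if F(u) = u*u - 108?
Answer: 12634906285418/1654649865 ≈ 7636.0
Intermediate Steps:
F(u) = -108 + u² (F(u) = u² - 108 = -108 + u²)
(F(-88) + 1/(-25057 - 6920)) + 1/(-18611 - 33134) = ((-108 + (-88)²) + 1/(-25057 - 6920)) + 1/(-18611 - 33134) = ((-108 + 7744) + 1/(-31977)) + 1/(-51745) = (7636 - 1/31977) - 1/51745 = 244176371/31977 - 1/51745 = 12634906285418/1654649865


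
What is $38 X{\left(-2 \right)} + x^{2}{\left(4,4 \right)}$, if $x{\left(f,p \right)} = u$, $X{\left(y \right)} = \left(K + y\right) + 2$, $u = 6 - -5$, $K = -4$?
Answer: $-31$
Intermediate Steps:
$u = 11$ ($u = 6 + 5 = 11$)
$X{\left(y \right)} = -2 + y$ ($X{\left(y \right)} = \left(-4 + y\right) + 2 = -2 + y$)
$x{\left(f,p \right)} = 11$
$38 X{\left(-2 \right)} + x^{2}{\left(4,4 \right)} = 38 \left(-2 - 2\right) + 11^{2} = 38 \left(-4\right) + 121 = -152 + 121 = -31$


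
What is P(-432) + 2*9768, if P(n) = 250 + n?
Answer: 19354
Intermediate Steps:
P(-432) + 2*9768 = (250 - 432) + 2*9768 = -182 + 19536 = 19354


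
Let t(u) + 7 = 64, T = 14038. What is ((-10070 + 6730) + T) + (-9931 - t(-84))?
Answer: 710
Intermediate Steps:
t(u) = 57 (t(u) = -7 + 64 = 57)
((-10070 + 6730) + T) + (-9931 - t(-84)) = ((-10070 + 6730) + 14038) + (-9931 - 1*57) = (-3340 + 14038) + (-9931 - 57) = 10698 - 9988 = 710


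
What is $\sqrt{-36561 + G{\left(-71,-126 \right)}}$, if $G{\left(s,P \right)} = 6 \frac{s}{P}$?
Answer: $\frac{i \sqrt{16121910}}{21} \approx 191.2 i$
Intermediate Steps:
$G{\left(s,P \right)} = \frac{6 s}{P}$
$\sqrt{-36561 + G{\left(-71,-126 \right)}} = \sqrt{-36561 + 6 \left(-71\right) \frac{1}{-126}} = \sqrt{-36561 + 6 \left(-71\right) \left(- \frac{1}{126}\right)} = \sqrt{-36561 + \frac{71}{21}} = \sqrt{- \frac{767710}{21}} = \frac{i \sqrt{16121910}}{21}$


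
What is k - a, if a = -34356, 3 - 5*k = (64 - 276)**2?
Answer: 126839/5 ≈ 25368.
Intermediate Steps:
k = -44941/5 (k = 3/5 - (64 - 276)**2/5 = 3/5 - 1/5*(-212)**2 = 3/5 - 1/5*44944 = 3/5 - 44944/5 = -44941/5 ≈ -8988.2)
k - a = -44941/5 - 1*(-34356) = -44941/5 + 34356 = 126839/5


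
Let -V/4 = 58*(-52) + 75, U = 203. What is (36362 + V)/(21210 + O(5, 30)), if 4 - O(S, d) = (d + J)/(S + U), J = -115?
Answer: 10010208/4412597 ≈ 2.2686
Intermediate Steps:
O(S, d) = 4 - (-115 + d)/(203 + S) (O(S, d) = 4 - (d - 115)/(S + 203) = 4 - (-115 + d)/(203 + S))
V = 11764 (V = -4*(58*(-52) + 75) = -4*(-3016 + 75) = -4*(-2941) = 11764)
(36362 + V)/(21210 + O(5, 30)) = (36362 + 11764)/(21210 + (927 - 1*30 + 4*5)/(203 + 5)) = 48126/(21210 + (927 - 30 + 20)/208) = 48126/(21210 + (1/208)*917) = 48126/(21210 + 917/208) = 48126/(4412597/208) = 48126*(208/4412597) = 10010208/4412597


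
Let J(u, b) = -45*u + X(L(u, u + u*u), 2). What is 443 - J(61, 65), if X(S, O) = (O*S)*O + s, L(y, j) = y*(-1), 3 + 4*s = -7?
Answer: 6869/2 ≈ 3434.5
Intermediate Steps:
s = -5/2 (s = -¾ + (¼)*(-7) = -¾ - 7/4 = -5/2 ≈ -2.5000)
L(y, j) = -y
X(S, O) = -5/2 + S*O² (X(S, O) = (O*S)*O - 5/2 = S*O² - 5/2 = -5/2 + S*O²)
J(u, b) = -5/2 - 49*u (J(u, b) = -45*u + (-5/2 - u*2²) = -45*u + (-5/2 - u*4) = -45*u + (-5/2 - 4*u) = -5/2 - 49*u)
443 - J(61, 65) = 443 - (-5/2 - 49*61) = 443 - (-5/2 - 2989) = 443 - 1*(-5983/2) = 443 + 5983/2 = 6869/2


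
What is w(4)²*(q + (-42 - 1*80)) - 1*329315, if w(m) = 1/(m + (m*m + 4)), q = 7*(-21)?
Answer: -189685709/576 ≈ -3.2932e+5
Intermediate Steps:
q = -147
w(m) = 1/(4 + m + m²) (w(m) = 1/(m + (m² + 4)) = 1/(m + (4 + m²)) = 1/(4 + m + m²))
w(4)²*(q + (-42 - 1*80)) - 1*329315 = (1/(4 + 4 + 4²))²*(-147 + (-42 - 1*80)) - 1*329315 = (1/(4 + 4 + 16))²*(-147 + (-42 - 80)) - 329315 = (1/24)²*(-147 - 122) - 329315 = (1/24)²*(-269) - 329315 = (1/576)*(-269) - 329315 = -269/576 - 329315 = -189685709/576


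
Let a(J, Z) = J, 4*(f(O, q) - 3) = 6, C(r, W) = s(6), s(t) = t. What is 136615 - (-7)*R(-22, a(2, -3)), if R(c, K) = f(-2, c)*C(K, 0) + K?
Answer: 136818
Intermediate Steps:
C(r, W) = 6
f(O, q) = 9/2 (f(O, q) = 3 + (¼)*6 = 3 + 3/2 = 9/2)
R(c, K) = 27 + K (R(c, K) = (9/2)*6 + K = 27 + K)
136615 - (-7)*R(-22, a(2, -3)) = 136615 - (-7)*(27 + 2) = 136615 - (-7)*29 = 136615 - 1*(-203) = 136615 + 203 = 136818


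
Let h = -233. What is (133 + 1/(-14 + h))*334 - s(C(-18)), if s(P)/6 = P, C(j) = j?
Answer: 10998576/247 ≈ 44529.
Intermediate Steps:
s(P) = 6*P
(133 + 1/(-14 + h))*334 - s(C(-18)) = (133 + 1/(-14 - 233))*334 - 6*(-18) = (133 + 1/(-247))*334 - 1*(-108) = (133 - 1/247)*334 + 108 = (32850/247)*334 + 108 = 10971900/247 + 108 = 10998576/247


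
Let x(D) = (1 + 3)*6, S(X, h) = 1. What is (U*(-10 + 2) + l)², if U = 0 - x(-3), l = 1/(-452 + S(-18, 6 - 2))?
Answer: 7498001281/203401 ≈ 36863.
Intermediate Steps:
x(D) = 24 (x(D) = 4*6 = 24)
l = -1/451 (l = 1/(-452 + 1) = 1/(-451) = -1/451 ≈ -0.0022173)
U = -24 (U = 0 - 1*24 = 0 - 24 = -24)
(U*(-10 + 2) + l)² = (-24*(-10 + 2) - 1/451)² = (-24*(-8) - 1/451)² = (192 - 1/451)² = (86591/451)² = 7498001281/203401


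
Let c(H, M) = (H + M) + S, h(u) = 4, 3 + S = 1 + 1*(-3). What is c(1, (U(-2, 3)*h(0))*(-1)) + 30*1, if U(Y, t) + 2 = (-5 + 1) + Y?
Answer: 58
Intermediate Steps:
S = -5 (S = -3 + (1 + 1*(-3)) = -3 + (1 - 3) = -3 - 2 = -5)
U(Y, t) = -6 + Y (U(Y, t) = -2 + ((-5 + 1) + Y) = -2 + (-4 + Y) = -6 + Y)
c(H, M) = -5 + H + M (c(H, M) = (H + M) - 5 = -5 + H + M)
c(1, (U(-2, 3)*h(0))*(-1)) + 30*1 = (-5 + 1 + ((-6 - 2)*4)*(-1)) + 30*1 = (-5 + 1 - 8*4*(-1)) + 30 = (-5 + 1 - 32*(-1)) + 30 = (-5 + 1 + 32) + 30 = 28 + 30 = 58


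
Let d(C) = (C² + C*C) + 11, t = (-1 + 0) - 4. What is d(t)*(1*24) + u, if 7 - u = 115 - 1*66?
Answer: 1422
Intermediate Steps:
t = -5 (t = -1 - 4 = -5)
u = -42 (u = 7 - (115 - 1*66) = 7 - (115 - 66) = 7 - 1*49 = 7 - 49 = -42)
d(C) = 11 + 2*C² (d(C) = (C² + C²) + 11 = 2*C² + 11 = 11 + 2*C²)
d(t)*(1*24) + u = (11 + 2*(-5)²)*(1*24) - 42 = (11 + 2*25)*24 - 42 = (11 + 50)*24 - 42 = 61*24 - 42 = 1464 - 42 = 1422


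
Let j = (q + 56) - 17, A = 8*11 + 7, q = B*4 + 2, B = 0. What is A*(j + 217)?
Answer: 24510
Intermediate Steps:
q = 2 (q = 0*4 + 2 = 0 + 2 = 2)
A = 95 (A = 88 + 7 = 95)
j = 41 (j = (2 + 56) - 17 = 58 - 17 = 41)
A*(j + 217) = 95*(41 + 217) = 95*258 = 24510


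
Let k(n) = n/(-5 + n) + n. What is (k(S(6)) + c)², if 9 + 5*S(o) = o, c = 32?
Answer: 19456921/19600 ≈ 992.70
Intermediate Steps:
S(o) = -9/5 + o/5
k(n) = n + n/(-5 + n) (k(n) = n/(-5 + n) + n = n + n/(-5 + n))
(k(S(6)) + c)² = ((-9/5 + (⅕)*6)*(-4 + (-9/5 + (⅕)*6))/(-5 + (-9/5 + (⅕)*6)) + 32)² = ((-9/5 + 6/5)*(-4 + (-9/5 + 6/5))/(-5 + (-9/5 + 6/5)) + 32)² = (-3*(-4 - ⅗)/(5*(-5 - ⅗)) + 32)² = (-⅗*(-23/5)/(-28/5) + 32)² = (-⅗*(-5/28)*(-23/5) + 32)² = (-69/140 + 32)² = (4411/140)² = 19456921/19600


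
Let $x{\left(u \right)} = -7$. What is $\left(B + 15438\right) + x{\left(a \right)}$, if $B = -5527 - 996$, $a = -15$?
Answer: $8908$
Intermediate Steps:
$B = -6523$
$\left(B + 15438\right) + x{\left(a \right)} = \left(-6523 + 15438\right) - 7 = 8915 - 7 = 8908$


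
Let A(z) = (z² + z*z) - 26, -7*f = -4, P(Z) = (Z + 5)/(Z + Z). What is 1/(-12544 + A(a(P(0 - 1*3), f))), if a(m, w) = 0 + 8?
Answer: -1/12442 ≈ -8.0373e-5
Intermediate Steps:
P(Z) = (5 + Z)/(2*Z) (P(Z) = (5 + Z)/((2*Z)) = (5 + Z)*(1/(2*Z)) = (5 + Z)/(2*Z))
f = 4/7 (f = -⅐*(-4) = 4/7 ≈ 0.57143)
a(m, w) = 8
A(z) = -26 + 2*z² (A(z) = (z² + z²) - 26 = 2*z² - 26 = -26 + 2*z²)
1/(-12544 + A(a(P(0 - 1*3), f))) = 1/(-12544 + (-26 + 2*8²)) = 1/(-12544 + (-26 + 2*64)) = 1/(-12544 + (-26 + 128)) = 1/(-12544 + 102) = 1/(-12442) = -1/12442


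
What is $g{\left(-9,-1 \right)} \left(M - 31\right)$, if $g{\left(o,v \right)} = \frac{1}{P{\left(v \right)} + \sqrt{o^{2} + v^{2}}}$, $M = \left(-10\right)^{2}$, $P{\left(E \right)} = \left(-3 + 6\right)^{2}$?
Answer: $-621 + 69 \sqrt{82} \approx 3.8216$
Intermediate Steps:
$P{\left(E \right)} = 9$ ($P{\left(E \right)} = 3^{2} = 9$)
$M = 100$
$g{\left(o,v \right)} = \frac{1}{9 + \sqrt{o^{2} + v^{2}}}$
$g{\left(-9,-1 \right)} \left(M - 31\right) = \frac{100 - 31}{9 + \sqrt{\left(-9\right)^{2} + \left(-1\right)^{2}}} = \frac{1}{9 + \sqrt{81 + 1}} \cdot 69 = \frac{1}{9 + \sqrt{82}} \cdot 69 = \frac{69}{9 + \sqrt{82}}$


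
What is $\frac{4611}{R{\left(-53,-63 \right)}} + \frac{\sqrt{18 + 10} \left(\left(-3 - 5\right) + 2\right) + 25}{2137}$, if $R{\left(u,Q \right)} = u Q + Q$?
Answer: $\frac{3311869}{2333604} - \frac{12 \sqrt{7}}{2137} \approx 1.4044$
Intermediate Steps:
$R{\left(u,Q \right)} = Q + Q u$ ($R{\left(u,Q \right)} = Q u + Q = Q + Q u$)
$\frac{4611}{R{\left(-53,-63 \right)}} + \frac{\sqrt{18 + 10} \left(\left(-3 - 5\right) + 2\right) + 25}{2137} = \frac{4611}{\left(-63\right) \left(1 - 53\right)} + \frac{\sqrt{18 + 10} \left(\left(-3 - 5\right) + 2\right) + 25}{2137} = \frac{4611}{\left(-63\right) \left(-52\right)} + \left(\sqrt{28} \left(-8 + 2\right) + 25\right) \frac{1}{2137} = \frac{4611}{3276} + \left(2 \sqrt{7} \left(-6\right) + 25\right) \frac{1}{2137} = 4611 \cdot \frac{1}{3276} + \left(- 12 \sqrt{7} + 25\right) \frac{1}{2137} = \frac{1537}{1092} + \left(25 - 12 \sqrt{7}\right) \frac{1}{2137} = \frac{1537}{1092} + \left(\frac{25}{2137} - \frac{12 \sqrt{7}}{2137}\right) = \frac{3311869}{2333604} - \frac{12 \sqrt{7}}{2137}$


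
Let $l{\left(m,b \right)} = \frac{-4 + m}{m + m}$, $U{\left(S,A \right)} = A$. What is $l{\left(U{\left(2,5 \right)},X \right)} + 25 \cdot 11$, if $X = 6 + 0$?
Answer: $\frac{2751}{10} \approx 275.1$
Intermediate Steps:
$X = 6$
$l{\left(m,b \right)} = \frac{-4 + m}{2 m}$
$l{\left(U{\left(2,5 \right)},X \right)} + 25 \cdot 11 = \frac{-4 + 5}{2 \cdot 5} + 25 \cdot 11 = \frac{1}{2} \cdot \frac{1}{5} \cdot 1 + 275 = \frac{1}{10} + 275 = \frac{2751}{10}$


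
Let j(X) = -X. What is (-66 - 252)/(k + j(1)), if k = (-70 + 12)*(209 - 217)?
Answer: -318/463 ≈ -0.68682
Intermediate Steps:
k = 464 (k = -58*(-8) = 464)
(-66 - 252)/(k + j(1)) = (-66 - 252)/(464 - 1*1) = -318/(464 - 1) = -318/463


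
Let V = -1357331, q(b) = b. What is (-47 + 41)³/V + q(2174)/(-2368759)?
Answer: -2439185650/3215190022229 ≈ -0.00075864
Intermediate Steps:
(-47 + 41)³/V + q(2174)/(-2368759) = (-47 + 41)³/(-1357331) + 2174/(-2368759) = (-6)³*(-1/1357331) + 2174*(-1/2368759) = -216*(-1/1357331) - 2174/2368759 = 216/1357331 - 2174/2368759 = -2439185650/3215190022229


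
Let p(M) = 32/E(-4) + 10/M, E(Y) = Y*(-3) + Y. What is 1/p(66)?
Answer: 33/137 ≈ 0.24088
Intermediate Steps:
E(Y) = -2*Y (E(Y) = -3*Y + Y = -2*Y)
p(M) = 4 + 10/M (p(M) = 32/((-2*(-4))) + 10/M = 32/8 + 10/M = 32*(⅛) + 10/M = 4 + 10/M)
1/p(66) = 1/(4 + 10/66) = 1/(4 + 10*(1/66)) = 1/(4 + 5/33) = 1/(137/33) = 33/137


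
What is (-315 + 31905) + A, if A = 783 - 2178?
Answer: 30195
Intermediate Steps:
A = -1395
(-315 + 31905) + A = (-315 + 31905) - 1395 = 31590 - 1395 = 30195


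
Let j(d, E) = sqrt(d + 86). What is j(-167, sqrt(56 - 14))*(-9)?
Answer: -81*I ≈ -81.0*I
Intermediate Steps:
j(d, E) = sqrt(86 + d)
j(-167, sqrt(56 - 14))*(-9) = sqrt(86 - 167)*(-9) = sqrt(-81)*(-9) = (9*I)*(-9) = -81*I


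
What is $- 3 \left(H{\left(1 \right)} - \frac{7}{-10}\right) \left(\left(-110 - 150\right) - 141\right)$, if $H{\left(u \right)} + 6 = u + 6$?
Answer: $\frac{20451}{10} \approx 2045.1$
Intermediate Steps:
$H{\left(u \right)} = u$ ($H{\left(u \right)} = -6 + \left(u + 6\right) = -6 + \left(6 + u\right) = u$)
$- 3 \left(H{\left(1 \right)} - \frac{7}{-10}\right) \left(\left(-110 - 150\right) - 141\right) = - 3 \left(1 - \frac{7}{-10}\right) \left(\left(-110 - 150\right) - 141\right) = - 3 \left(1 - - \frac{7}{10}\right) \left(-260 - 141\right) = - 3 \left(1 + \frac{7}{10}\right) \left(-401\right) = \left(-3\right) \frac{17}{10} \left(-401\right) = \left(- \frac{51}{10}\right) \left(-401\right) = \frac{20451}{10}$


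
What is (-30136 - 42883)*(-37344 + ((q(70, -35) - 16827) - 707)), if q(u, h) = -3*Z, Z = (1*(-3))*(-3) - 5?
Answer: 4008012910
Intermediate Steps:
Z = 4 (Z = -3*(-3) - 5 = 9 - 5 = 4)
q(u, h) = -12 (q(u, h) = -3*4 = -12)
(-30136 - 42883)*(-37344 + ((q(70, -35) - 16827) - 707)) = (-30136 - 42883)*(-37344 + ((-12 - 16827) - 707)) = -73019*(-37344 + (-16839 - 707)) = -73019*(-37344 - 17546) = -73019*(-54890) = 4008012910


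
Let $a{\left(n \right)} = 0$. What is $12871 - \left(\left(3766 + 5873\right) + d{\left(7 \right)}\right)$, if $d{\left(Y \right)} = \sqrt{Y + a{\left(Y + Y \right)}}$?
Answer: $3232 - \sqrt{7} \approx 3229.4$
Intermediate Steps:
$d{\left(Y \right)} = \sqrt{Y}$ ($d{\left(Y \right)} = \sqrt{Y + 0} = \sqrt{Y}$)
$12871 - \left(\left(3766 + 5873\right) + d{\left(7 \right)}\right) = 12871 - \left(\left(3766 + 5873\right) + \sqrt{7}\right) = 12871 - \left(9639 + \sqrt{7}\right) = 3232 - \sqrt{7}$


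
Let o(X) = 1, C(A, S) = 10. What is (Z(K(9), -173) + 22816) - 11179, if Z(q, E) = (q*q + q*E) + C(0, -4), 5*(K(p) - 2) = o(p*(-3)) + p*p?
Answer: 220059/25 ≈ 8802.4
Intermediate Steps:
K(p) = 11/5 + p²/5 (K(p) = 2 + (1 + p*p)/5 = 2 + (1 + p²)/5 = 2 + (⅕ + p²/5) = 11/5 + p²/5)
Z(q, E) = 10 + q² + E*q (Z(q, E) = (q*q + q*E) + 10 = (q² + E*q) + 10 = 10 + q² + E*q)
(Z(K(9), -173) + 22816) - 11179 = ((10 + (11/5 + (⅕)*9²)² - 173*(11/5 + (⅕)*9²)) + 22816) - 11179 = ((10 + (11/5 + (⅕)*81)² - 173*(11/5 + (⅕)*81)) + 22816) - 11179 = ((10 + (11/5 + 81/5)² - 173*(11/5 + 81/5)) + 22816) - 11179 = ((10 + (92/5)² - 173*92/5) + 22816) - 11179 = ((10 + 8464/25 - 15916/5) + 22816) - 11179 = (-70866/25 + 22816) - 11179 = 499534/25 - 11179 = 220059/25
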